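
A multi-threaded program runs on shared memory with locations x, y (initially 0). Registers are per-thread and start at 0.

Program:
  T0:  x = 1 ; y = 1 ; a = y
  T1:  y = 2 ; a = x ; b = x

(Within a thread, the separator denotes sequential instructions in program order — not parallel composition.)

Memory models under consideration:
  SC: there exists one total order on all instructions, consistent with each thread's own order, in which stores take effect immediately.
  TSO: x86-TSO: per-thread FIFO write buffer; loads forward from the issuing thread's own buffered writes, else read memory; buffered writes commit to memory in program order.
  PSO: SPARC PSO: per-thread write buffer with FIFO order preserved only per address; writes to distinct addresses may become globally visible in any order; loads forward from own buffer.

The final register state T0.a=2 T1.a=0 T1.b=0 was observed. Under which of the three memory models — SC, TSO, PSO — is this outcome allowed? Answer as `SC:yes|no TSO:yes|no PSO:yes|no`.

SC:no TSO:yes PSO:yes

outcome vector order: (T0.a,T1.a,T1.b)
SC (4): 1/0/0; 1/0/1; 1/1/1; 2/1/1
TSO (6): 1/0/0; 1/0/1; 1/1/1; 2/0/0; 2/0/1; 2/1/1
PSO (6): 1/0/0; 1/0/1; 1/1/1; 2/0/0; 2/0/1; 2/1/1
target 2/0/0 ∈ {TSO,PSO}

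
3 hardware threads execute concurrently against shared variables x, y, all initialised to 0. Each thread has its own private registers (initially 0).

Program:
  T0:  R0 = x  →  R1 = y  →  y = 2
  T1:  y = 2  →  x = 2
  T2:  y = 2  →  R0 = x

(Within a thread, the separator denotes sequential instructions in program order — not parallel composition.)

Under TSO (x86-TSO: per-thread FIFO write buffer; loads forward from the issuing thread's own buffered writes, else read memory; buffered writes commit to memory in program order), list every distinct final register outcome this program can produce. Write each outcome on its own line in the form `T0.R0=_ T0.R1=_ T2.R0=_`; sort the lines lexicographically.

outcome vector order: (T0.R0,T0.R1,T2.R0)
|TSO outcomes| = 6

T0.R0=0 T0.R1=0 T2.R0=0
T0.R0=0 T0.R1=0 T2.R0=2
T0.R0=0 T0.R1=2 T2.R0=0
T0.R0=0 T0.R1=2 T2.R0=2
T0.R0=2 T0.R1=2 T2.R0=0
T0.R0=2 T0.R1=2 T2.R0=2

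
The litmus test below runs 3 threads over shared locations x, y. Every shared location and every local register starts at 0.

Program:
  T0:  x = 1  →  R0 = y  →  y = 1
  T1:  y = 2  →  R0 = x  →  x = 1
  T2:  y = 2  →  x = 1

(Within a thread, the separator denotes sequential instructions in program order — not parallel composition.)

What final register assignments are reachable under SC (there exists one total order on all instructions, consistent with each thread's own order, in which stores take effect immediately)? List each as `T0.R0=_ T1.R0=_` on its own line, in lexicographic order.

T0.R0=0 T1.R0=1
T0.R0=2 T1.R0=0
T0.R0=2 T1.R0=1

outcome vector order: (T0.R0,T1.R0)
|SC outcomes| = 3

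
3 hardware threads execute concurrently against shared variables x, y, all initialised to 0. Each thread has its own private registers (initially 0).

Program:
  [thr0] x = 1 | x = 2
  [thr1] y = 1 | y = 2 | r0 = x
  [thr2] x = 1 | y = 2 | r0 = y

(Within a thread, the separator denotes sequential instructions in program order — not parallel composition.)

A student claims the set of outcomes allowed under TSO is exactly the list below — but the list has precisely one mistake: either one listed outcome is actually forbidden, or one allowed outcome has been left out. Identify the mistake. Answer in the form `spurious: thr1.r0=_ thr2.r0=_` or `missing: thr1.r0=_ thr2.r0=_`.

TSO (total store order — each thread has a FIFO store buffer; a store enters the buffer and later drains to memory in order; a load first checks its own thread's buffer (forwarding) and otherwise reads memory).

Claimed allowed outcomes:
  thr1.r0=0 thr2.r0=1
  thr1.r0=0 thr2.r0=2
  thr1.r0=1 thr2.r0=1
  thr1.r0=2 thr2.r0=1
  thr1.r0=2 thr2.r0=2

outcome vector order: (thr1.r0,thr2.r0)
TSO: 6 outcomes — {0/1; 0/2; 1/1; 1/2; 2/1; 2/2}
TSO∖claimed = {1/2}

missing: thr1.r0=1 thr2.r0=2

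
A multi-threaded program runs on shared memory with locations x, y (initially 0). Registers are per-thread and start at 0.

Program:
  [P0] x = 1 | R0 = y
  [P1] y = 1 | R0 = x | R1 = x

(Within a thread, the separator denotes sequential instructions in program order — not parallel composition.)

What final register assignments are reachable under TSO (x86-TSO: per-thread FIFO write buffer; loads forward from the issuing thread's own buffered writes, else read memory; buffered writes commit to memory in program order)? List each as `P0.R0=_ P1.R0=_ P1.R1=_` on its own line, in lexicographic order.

P0.R0=0 P1.R0=0 P1.R1=0
P0.R0=0 P1.R0=0 P1.R1=1
P0.R0=0 P1.R0=1 P1.R1=1
P0.R0=1 P1.R0=0 P1.R1=0
P0.R0=1 P1.R0=0 P1.R1=1
P0.R0=1 P1.R0=1 P1.R1=1

outcome vector order: (P0.R0,P1.R0,P1.R1)
|TSO outcomes| = 6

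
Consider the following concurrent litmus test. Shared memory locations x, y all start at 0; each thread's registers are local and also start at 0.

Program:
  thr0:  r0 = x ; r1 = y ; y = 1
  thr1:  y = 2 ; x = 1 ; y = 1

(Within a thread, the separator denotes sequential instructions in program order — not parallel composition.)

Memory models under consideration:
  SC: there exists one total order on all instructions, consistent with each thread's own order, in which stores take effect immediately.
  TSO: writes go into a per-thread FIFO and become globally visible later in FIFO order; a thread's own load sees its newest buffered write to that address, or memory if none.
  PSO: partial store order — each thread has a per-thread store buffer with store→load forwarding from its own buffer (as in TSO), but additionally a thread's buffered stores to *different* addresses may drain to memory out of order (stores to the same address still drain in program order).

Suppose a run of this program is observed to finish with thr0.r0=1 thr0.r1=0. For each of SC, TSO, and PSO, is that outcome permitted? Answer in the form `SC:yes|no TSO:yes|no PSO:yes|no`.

outcome vector order: (thr0.r0,thr0.r1)
SC (5): 0/0 0/1 0/2 1/1 1/2
TSO (5): 0/0 0/1 0/2 1/1 1/2
PSO (6): 0/0 0/1 0/2 1/0 1/1 1/2
target 1/0 ∈ {PSO}

SC:no TSO:no PSO:yes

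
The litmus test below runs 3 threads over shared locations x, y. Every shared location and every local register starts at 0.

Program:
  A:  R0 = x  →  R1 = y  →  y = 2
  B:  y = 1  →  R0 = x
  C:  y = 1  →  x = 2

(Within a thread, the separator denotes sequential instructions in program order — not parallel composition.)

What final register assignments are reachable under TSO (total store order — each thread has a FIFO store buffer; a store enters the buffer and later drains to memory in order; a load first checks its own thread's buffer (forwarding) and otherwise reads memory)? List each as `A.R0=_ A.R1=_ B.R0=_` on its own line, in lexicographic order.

outcome vector order: (A.R0,A.R1,B.R0)
|TSO outcomes| = 6

A.R0=0 A.R1=0 B.R0=0
A.R0=0 A.R1=0 B.R0=2
A.R0=0 A.R1=1 B.R0=0
A.R0=0 A.R1=1 B.R0=2
A.R0=2 A.R1=1 B.R0=0
A.R0=2 A.R1=1 B.R0=2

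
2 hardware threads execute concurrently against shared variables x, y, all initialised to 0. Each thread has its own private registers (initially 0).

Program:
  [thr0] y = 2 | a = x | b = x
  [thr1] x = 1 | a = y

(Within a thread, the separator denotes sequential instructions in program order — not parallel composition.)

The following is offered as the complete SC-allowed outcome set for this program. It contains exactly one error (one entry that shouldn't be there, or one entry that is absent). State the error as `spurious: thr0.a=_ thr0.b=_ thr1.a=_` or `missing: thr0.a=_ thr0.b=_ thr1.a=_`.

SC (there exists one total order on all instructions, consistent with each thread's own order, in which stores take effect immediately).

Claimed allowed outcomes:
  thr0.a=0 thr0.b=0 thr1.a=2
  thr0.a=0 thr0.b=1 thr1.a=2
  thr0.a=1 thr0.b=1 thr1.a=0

outcome vector order: (thr0.a,thr0.b,thr1.a)
[SC] allowed = {0/0/2; 0/1/2; 1/1/0; 1/1/2}
SC∖claimed = {1/1/2}

missing: thr0.a=1 thr0.b=1 thr1.a=2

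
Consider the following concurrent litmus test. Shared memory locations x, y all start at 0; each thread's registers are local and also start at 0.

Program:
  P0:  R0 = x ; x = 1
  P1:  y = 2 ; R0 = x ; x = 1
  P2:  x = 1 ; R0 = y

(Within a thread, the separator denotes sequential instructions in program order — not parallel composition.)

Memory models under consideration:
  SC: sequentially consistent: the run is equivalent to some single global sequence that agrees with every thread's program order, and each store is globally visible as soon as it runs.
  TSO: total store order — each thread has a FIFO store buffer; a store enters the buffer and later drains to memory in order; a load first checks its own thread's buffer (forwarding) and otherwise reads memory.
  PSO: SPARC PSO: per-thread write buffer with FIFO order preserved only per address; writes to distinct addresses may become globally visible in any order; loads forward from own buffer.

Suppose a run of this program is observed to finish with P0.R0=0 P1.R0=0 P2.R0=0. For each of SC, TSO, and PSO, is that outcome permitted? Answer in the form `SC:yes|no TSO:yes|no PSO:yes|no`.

outcome vector order: (P0.R0,P1.R0,P2.R0)
SC: 6 outcomes — {(0,0,2); (0,1,0); (0,1,2); (1,0,2); (1,1,0); (1,1,2)}
TSO: 8 outcomes — {(0,0,0); (0,0,2); (0,1,0); (0,1,2); (1,0,0); (1,0,2); (1,1,0); (1,1,2)}
PSO: 8 outcomes — {(0,0,0); (0,0,2); (0,1,0); (0,1,2); (1,0,0); (1,0,2); (1,1,0); (1,1,2)}
target (0,0,0) ∈ {TSO,PSO}

SC:no TSO:yes PSO:yes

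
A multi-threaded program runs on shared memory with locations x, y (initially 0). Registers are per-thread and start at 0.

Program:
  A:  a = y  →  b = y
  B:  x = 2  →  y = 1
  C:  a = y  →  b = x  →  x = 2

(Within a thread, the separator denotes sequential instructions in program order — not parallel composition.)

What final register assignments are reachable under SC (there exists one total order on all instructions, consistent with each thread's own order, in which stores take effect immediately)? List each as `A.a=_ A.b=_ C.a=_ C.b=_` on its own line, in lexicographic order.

A.a=0 A.b=0 C.a=0 C.b=0
A.a=0 A.b=0 C.a=0 C.b=2
A.a=0 A.b=0 C.a=1 C.b=2
A.a=0 A.b=1 C.a=0 C.b=0
A.a=0 A.b=1 C.a=0 C.b=2
A.a=0 A.b=1 C.a=1 C.b=2
A.a=1 A.b=1 C.a=0 C.b=0
A.a=1 A.b=1 C.a=0 C.b=2
A.a=1 A.b=1 C.a=1 C.b=2

outcome vector order: (A.a,A.b,C.a,C.b)
|SC outcomes| = 9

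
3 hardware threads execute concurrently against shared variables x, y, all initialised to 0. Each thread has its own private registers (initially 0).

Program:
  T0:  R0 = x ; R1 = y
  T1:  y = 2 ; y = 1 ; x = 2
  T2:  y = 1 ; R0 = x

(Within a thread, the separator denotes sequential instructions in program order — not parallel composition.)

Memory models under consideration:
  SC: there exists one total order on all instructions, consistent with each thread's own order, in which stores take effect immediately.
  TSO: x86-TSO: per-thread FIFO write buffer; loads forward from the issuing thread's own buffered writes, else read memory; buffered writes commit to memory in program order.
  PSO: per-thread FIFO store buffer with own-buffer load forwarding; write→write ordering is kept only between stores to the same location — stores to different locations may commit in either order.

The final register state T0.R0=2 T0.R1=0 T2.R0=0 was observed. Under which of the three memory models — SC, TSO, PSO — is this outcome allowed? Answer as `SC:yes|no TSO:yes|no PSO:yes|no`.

SC:no TSO:no PSO:yes

outcome vector order: (T0.R0,T0.R1,T2.R0)
[SC] allowed = {(0,0,0), (0,0,2), (0,1,0), (0,1,2), (0,2,0), (0,2,2), (2,1,0), (2,1,2)}
[TSO] allowed = {(0,0,0), (0,0,2), (0,1,0), (0,1,2), (0,2,0), (0,2,2), (2,1,0), (2,1,2)}
[PSO] allowed = {(0,0,0), (0,0,2), (0,1,0), (0,1,2), (0,2,0), (0,2,2), (2,0,0), (2,0,2), (2,1,0), (2,1,2), (2,2,0), (2,2,2)}
target (2,0,0) ∈ {PSO}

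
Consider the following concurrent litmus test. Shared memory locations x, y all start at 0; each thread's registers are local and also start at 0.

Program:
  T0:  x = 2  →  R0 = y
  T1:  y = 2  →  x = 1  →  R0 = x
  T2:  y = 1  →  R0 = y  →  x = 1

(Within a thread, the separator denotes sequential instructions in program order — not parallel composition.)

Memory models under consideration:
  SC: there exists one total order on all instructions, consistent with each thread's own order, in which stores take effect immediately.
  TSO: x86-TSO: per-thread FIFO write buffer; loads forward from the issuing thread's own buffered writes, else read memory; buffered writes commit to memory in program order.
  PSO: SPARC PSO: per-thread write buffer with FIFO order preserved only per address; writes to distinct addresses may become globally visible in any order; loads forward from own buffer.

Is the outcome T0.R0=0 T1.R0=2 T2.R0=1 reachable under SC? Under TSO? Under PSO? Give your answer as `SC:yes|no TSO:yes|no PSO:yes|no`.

outcome vector order: (T0.R0,T1.R0,T2.R0)
SC (9): (0,1,1) (0,1,2) (1,1,1) (1,1,2) (1,2,1) (2,1,1) (2,1,2) (2,2,1) (2,2,2)
TSO (12): (0,1,1) (0,1,2) (0,2,1) (0,2,2) (1,1,1) (1,1,2) (1,2,1) (1,2,2) (2,1,1) (2,1,2) (2,2,1) (2,2,2)
PSO (12): (0,1,1) (0,1,2) (0,2,1) (0,2,2) (1,1,1) (1,1,2) (1,2,1) (1,2,2) (2,1,1) (2,1,2) (2,2,1) (2,2,2)
target (0,2,1) ∈ {TSO,PSO}

SC:no TSO:yes PSO:yes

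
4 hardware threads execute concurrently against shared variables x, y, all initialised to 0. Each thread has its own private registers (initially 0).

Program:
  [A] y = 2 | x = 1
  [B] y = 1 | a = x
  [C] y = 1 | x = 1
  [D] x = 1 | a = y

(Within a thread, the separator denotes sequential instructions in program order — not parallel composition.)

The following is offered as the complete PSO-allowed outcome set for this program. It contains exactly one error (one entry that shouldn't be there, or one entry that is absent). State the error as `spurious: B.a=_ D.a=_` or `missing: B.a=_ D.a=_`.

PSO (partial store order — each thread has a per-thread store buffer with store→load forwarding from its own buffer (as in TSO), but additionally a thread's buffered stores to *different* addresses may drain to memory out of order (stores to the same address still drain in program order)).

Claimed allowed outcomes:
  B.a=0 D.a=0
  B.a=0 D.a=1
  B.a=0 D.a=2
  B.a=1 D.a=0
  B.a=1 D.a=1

outcome vector order: (B.a,D.a)
under PSO → <0 0>, <0 1>, <0 2>, <1 0>, <1 1>, <1 2>
PSO∖claimed = {<1 2>}

missing: B.a=1 D.a=2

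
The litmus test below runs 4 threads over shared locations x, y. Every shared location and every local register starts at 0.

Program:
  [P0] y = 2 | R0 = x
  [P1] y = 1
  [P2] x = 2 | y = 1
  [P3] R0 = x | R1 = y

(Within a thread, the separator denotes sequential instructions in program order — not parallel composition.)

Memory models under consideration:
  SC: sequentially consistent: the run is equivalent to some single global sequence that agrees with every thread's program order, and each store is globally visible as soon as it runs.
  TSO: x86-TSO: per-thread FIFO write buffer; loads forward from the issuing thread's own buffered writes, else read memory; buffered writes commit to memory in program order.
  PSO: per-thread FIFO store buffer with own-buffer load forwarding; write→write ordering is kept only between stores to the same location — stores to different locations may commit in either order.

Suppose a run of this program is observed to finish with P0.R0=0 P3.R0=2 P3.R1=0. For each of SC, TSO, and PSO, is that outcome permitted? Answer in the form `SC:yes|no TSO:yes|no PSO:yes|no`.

SC:no TSO:yes PSO:yes

outcome vector order: (P0.R0,P3.R0,P3.R1)
SC (11): (0,0,0), (0,0,1), (0,0,2), (0,2,1), (0,2,2), (2,0,0), (2,0,1), (2,0,2), (2,2,0), (2,2,1), (2,2,2)
TSO (12): (0,0,0), (0,0,1), (0,0,2), (0,2,0), (0,2,1), (0,2,2), (2,0,0), (2,0,1), (2,0,2), (2,2,0), (2,2,1), (2,2,2)
PSO (12): (0,0,0), (0,0,1), (0,0,2), (0,2,0), (0,2,1), (0,2,2), (2,0,0), (2,0,1), (2,0,2), (2,2,0), (2,2,1), (2,2,2)
target (0,2,0) ∈ {TSO,PSO}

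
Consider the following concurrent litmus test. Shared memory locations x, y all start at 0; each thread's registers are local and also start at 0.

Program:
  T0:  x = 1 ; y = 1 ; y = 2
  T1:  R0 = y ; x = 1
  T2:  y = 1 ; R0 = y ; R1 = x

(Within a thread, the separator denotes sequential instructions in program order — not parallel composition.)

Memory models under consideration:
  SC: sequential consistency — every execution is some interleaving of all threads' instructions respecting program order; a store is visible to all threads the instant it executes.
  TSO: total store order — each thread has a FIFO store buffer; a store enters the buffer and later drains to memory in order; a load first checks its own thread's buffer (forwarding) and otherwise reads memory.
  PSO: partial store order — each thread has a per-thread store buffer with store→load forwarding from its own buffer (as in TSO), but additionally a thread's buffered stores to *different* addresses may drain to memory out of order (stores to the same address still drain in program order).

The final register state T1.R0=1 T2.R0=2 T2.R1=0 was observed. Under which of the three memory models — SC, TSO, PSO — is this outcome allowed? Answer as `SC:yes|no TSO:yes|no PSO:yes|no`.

outcome vector order: (T1.R0,T2.R0,T2.R1)
[SC] allowed = {<0 1 0> <0 1 1> <0 2 1> <1 1 0> <1 1 1> <1 2 1> <2 1 0> <2 1 1> <2 2 1>}
[TSO] allowed = {<0 1 0> <0 1 1> <0 2 1> <1 1 0> <1 1 1> <1 2 1> <2 1 0> <2 1 1> <2 2 1>}
[PSO] allowed = {<0 1 0> <0 1 1> <0 2 0> <0 2 1> <1 1 0> <1 1 1> <1 2 0> <1 2 1> <2 1 0> <2 1 1> <2 2 0> <2 2 1>}
target <1 2 0> ∈ {PSO}

SC:no TSO:no PSO:yes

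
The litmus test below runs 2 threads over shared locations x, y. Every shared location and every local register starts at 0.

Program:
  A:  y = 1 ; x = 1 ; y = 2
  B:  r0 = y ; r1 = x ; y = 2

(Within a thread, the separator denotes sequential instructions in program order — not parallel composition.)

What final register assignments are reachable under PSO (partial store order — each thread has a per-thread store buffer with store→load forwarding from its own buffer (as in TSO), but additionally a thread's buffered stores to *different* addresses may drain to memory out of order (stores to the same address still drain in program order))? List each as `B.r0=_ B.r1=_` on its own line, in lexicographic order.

B.r0=0 B.r1=0
B.r0=0 B.r1=1
B.r0=1 B.r1=0
B.r0=1 B.r1=1
B.r0=2 B.r1=0
B.r0=2 B.r1=1

outcome vector order: (B.r0,B.r1)
|PSO outcomes| = 6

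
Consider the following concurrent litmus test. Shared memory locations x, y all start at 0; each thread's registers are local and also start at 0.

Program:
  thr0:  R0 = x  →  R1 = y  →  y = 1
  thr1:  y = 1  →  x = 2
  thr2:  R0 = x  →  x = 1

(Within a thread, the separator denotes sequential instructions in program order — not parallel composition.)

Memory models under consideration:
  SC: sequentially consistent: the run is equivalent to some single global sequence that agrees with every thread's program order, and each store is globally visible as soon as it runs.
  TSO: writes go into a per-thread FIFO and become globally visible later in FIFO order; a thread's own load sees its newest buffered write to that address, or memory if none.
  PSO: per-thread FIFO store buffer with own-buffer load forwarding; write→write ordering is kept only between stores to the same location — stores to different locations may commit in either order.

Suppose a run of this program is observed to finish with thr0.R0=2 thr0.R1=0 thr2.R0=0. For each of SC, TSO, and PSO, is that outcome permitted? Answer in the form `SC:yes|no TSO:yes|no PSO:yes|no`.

SC:no TSO:no PSO:yes

outcome vector order: (thr0.R0,thr0.R1,thr2.R0)
[SC] allowed = {<0 0 0>, <0 0 2>, <0 1 0>, <0 1 2>, <1 0 0>, <1 1 0>, <1 1 2>, <2 1 0>, <2 1 2>}
[TSO] allowed = {<0 0 0>, <0 0 2>, <0 1 0>, <0 1 2>, <1 0 0>, <1 1 0>, <1 1 2>, <2 1 0>, <2 1 2>}
[PSO] allowed = {<0 0 0>, <0 0 2>, <0 1 0>, <0 1 2>, <1 0 0>, <1 0 2>, <1 1 0>, <1 1 2>, <2 0 0>, <2 0 2>, <2 1 0>, <2 1 2>}
target <2 0 0> ∈ {PSO}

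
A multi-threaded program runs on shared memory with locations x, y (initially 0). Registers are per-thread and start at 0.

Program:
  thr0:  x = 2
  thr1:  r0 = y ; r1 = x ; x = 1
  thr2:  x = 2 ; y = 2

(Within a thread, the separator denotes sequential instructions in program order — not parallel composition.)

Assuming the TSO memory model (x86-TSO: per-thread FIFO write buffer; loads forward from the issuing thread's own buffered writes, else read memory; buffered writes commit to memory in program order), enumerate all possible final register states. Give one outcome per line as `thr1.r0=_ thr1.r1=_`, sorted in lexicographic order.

thr1.r0=0 thr1.r1=0
thr1.r0=0 thr1.r1=2
thr1.r0=2 thr1.r1=2

outcome vector order: (thr1.r0,thr1.r1)
|TSO outcomes| = 3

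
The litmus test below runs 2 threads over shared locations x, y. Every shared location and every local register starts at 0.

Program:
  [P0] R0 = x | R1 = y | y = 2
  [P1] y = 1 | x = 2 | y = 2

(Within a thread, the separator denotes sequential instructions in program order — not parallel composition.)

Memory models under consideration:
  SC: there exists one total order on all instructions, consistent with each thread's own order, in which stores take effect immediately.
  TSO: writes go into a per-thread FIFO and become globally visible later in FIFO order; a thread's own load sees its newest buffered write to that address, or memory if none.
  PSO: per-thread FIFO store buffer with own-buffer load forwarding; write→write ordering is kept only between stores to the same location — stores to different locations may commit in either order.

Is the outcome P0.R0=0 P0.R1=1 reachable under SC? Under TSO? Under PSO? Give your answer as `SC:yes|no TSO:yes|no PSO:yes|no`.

outcome vector order: (P0.R0,P0.R1)
under SC → (0,0) (0,1) (0,2) (2,1) (2,2)
under TSO → (0,0) (0,1) (0,2) (2,1) (2,2)
under PSO → (0,0) (0,1) (0,2) (2,0) (2,1) (2,2)
target (0,1) ∈ {SC,TSO,PSO}

SC:yes TSO:yes PSO:yes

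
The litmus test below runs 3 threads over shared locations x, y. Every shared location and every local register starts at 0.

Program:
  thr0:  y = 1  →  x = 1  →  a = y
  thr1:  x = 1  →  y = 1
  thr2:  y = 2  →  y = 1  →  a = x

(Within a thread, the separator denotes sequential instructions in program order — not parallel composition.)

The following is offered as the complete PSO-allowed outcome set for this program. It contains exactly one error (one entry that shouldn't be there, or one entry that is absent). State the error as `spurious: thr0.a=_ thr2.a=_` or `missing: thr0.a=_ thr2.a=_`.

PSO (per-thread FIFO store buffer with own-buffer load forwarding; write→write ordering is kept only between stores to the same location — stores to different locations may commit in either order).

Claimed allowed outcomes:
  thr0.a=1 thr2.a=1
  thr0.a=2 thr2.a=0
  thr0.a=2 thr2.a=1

missing: thr0.a=1 thr2.a=0

outcome vector order: (thr0.a,thr2.a)
under PSO → 1/0; 1/1; 2/0; 2/1
PSO∖claimed = {1/0}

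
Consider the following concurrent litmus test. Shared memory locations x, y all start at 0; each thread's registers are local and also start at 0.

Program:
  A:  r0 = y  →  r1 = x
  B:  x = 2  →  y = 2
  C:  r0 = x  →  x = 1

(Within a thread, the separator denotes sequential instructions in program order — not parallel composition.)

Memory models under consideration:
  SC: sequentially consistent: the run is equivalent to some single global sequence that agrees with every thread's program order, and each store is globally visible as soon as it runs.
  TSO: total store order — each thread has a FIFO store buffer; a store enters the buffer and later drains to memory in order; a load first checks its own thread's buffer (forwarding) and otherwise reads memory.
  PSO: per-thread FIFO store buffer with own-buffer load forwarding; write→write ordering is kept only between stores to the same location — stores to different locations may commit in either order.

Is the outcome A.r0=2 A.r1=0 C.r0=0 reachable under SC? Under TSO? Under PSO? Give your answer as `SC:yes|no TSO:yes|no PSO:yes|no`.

outcome vector order: (A.r0,A.r1,C.r0)
SC: 10 outcomes — {(0,0,0); (0,0,2); (0,1,0); (0,1,2); (0,2,0); (0,2,2); (2,1,0); (2,1,2); (2,2,0); (2,2,2)}
TSO: 10 outcomes — {(0,0,0); (0,0,2); (0,1,0); (0,1,2); (0,2,0); (0,2,2); (2,1,0); (2,1,2); (2,2,0); (2,2,2)}
PSO: 12 outcomes — {(0,0,0); (0,0,2); (0,1,0); (0,1,2); (0,2,0); (0,2,2); (2,0,0); (2,0,2); (2,1,0); (2,1,2); (2,2,0); (2,2,2)}
target (2,0,0) ∈ {PSO}

SC:no TSO:no PSO:yes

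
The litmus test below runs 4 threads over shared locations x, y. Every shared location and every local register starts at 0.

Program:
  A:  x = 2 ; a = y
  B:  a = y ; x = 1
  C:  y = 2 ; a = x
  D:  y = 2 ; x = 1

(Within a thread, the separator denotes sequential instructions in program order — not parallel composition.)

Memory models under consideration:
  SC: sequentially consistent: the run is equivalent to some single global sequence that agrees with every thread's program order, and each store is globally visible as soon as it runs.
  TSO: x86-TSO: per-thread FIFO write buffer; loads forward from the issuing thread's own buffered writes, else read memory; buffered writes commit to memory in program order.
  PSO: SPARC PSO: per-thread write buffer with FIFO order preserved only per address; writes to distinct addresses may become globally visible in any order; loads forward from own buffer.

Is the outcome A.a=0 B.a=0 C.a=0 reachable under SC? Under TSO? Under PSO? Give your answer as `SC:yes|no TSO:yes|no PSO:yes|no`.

SC:no TSO:yes PSO:yes

outcome vector order: (A.a,B.a,C.a)
SC (10): <0 0 1>, <0 0 2>, <0 2 1>, <0 2 2>, <2 0 0>, <2 0 1>, <2 0 2>, <2 2 0>, <2 2 1>, <2 2 2>
TSO (12): <0 0 0>, <0 0 1>, <0 0 2>, <0 2 0>, <0 2 1>, <0 2 2>, <2 0 0>, <2 0 1>, <2 0 2>, <2 2 0>, <2 2 1>, <2 2 2>
PSO (12): <0 0 0>, <0 0 1>, <0 0 2>, <0 2 0>, <0 2 1>, <0 2 2>, <2 0 0>, <2 0 1>, <2 0 2>, <2 2 0>, <2 2 1>, <2 2 2>
target <0 0 0> ∈ {TSO,PSO}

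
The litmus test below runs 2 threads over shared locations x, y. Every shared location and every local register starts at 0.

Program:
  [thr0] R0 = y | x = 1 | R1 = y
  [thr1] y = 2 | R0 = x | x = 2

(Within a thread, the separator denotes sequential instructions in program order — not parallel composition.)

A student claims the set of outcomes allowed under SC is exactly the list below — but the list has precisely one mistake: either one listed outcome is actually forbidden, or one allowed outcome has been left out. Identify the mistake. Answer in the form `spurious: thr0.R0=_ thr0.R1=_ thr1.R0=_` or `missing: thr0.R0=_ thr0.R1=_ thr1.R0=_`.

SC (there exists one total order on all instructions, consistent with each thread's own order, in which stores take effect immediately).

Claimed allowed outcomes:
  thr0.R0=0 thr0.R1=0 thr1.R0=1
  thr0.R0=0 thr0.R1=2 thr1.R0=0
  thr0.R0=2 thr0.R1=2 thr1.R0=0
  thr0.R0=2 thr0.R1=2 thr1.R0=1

missing: thr0.R0=0 thr0.R1=2 thr1.R0=1

outcome vector order: (thr0.R0,thr0.R1,thr1.R0)
[SC] allowed = {<0 0 1> <0 2 0> <0 2 1> <2 2 0> <2 2 1>}
SC∖claimed = {<0 2 1>}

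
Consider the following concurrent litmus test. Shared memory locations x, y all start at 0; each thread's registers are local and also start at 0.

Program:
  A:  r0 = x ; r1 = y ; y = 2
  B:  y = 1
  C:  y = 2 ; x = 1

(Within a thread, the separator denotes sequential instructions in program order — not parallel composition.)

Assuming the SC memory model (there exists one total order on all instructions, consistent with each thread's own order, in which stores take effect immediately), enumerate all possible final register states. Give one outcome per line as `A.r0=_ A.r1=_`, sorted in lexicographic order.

A.r0=0 A.r1=0
A.r0=0 A.r1=1
A.r0=0 A.r1=2
A.r0=1 A.r1=1
A.r0=1 A.r1=2

outcome vector order: (A.r0,A.r1)
|SC outcomes| = 5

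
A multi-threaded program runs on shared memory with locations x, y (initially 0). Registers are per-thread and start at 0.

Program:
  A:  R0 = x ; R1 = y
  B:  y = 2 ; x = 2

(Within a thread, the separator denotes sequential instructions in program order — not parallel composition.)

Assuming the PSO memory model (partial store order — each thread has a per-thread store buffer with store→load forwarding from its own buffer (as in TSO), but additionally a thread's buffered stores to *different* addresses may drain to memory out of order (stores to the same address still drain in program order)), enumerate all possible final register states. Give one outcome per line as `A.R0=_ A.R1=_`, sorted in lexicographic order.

A.R0=0 A.R1=0
A.R0=0 A.R1=2
A.R0=2 A.R1=0
A.R0=2 A.R1=2

outcome vector order: (A.R0,A.R1)
|PSO outcomes| = 4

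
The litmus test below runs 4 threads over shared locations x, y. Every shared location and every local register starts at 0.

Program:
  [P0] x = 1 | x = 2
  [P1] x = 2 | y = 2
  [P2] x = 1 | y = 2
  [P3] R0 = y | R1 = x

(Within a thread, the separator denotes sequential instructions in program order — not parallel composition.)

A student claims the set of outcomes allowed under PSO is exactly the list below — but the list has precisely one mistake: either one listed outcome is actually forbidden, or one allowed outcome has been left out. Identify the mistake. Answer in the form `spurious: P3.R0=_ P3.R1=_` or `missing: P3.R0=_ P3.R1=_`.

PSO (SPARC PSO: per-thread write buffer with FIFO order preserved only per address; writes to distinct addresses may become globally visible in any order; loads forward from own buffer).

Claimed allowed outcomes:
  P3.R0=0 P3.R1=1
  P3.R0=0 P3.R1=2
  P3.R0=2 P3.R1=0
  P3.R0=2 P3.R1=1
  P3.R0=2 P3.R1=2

outcome vector order: (P3.R0,P3.R1)
under PSO → 00 01 02 20 21 22
PSO∖claimed = {00}

missing: P3.R0=0 P3.R1=0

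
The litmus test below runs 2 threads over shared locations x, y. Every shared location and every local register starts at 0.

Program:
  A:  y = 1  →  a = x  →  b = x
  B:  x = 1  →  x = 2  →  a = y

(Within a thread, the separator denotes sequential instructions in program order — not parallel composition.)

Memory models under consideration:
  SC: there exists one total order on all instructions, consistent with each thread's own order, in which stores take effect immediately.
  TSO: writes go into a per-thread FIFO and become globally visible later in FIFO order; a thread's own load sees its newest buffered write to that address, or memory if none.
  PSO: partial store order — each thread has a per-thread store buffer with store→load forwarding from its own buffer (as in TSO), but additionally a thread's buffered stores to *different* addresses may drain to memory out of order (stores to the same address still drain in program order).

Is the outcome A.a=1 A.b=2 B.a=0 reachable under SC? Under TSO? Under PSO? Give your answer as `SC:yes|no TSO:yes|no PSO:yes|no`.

SC:no TSO:yes PSO:yes

outcome vector order: (A.a,A.b,B.a)
SC (7): 001, 011, 021, 111, 121, 220, 221
TSO (12): 000, 001, 010, 011, 020, 021, 110, 111, 120, 121, 220, 221
PSO (12): 000, 001, 010, 011, 020, 021, 110, 111, 120, 121, 220, 221
target 120 ∈ {TSO,PSO}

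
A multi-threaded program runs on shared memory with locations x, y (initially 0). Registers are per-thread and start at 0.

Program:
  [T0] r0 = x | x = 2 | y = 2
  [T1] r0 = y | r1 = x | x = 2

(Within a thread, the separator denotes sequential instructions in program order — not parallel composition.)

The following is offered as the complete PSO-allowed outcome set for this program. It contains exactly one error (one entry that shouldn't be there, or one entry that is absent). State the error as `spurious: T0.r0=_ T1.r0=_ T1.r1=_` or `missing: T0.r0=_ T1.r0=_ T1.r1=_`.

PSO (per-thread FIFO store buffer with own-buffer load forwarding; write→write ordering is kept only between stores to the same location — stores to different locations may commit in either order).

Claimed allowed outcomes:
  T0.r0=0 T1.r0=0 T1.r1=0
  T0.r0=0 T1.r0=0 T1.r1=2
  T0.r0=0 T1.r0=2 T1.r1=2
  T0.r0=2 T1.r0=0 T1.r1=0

missing: T0.r0=0 T1.r0=2 T1.r1=0

outcome vector order: (T0.r0,T1.r0,T1.r1)
PSO (5): (0,0,0), (0,0,2), (0,2,0), (0,2,2), (2,0,0)
PSO∖claimed = {(0,2,0)}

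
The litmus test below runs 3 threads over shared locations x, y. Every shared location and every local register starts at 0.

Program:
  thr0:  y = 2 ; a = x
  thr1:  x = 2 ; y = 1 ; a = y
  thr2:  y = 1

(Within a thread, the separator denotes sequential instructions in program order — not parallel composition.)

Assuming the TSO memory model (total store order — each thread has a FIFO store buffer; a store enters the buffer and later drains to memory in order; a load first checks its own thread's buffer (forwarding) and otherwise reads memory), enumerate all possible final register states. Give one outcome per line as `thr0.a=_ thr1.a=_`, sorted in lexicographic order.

thr0.a=0 thr1.a=1
thr0.a=0 thr1.a=2
thr0.a=2 thr1.a=1
thr0.a=2 thr1.a=2

outcome vector order: (thr0.a,thr1.a)
|TSO outcomes| = 4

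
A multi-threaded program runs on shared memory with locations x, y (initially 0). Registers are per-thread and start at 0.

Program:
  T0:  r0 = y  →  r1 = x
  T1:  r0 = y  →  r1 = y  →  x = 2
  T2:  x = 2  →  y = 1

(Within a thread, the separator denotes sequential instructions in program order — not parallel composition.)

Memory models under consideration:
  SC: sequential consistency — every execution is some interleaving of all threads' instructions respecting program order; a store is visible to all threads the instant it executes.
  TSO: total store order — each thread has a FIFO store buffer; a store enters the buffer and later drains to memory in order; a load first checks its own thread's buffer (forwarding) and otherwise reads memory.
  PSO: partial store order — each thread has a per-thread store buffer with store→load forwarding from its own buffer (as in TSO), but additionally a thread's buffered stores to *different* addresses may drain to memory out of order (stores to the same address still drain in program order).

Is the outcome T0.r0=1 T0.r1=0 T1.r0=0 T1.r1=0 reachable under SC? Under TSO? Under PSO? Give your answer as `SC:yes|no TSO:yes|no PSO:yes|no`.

SC:no TSO:no PSO:yes

outcome vector order: (T0.r0,T0.r1,T1.r0,T1.r1)
[SC] allowed = {0/0/0/0, 0/0/0/1, 0/0/1/1, 0/2/0/0, 0/2/0/1, 0/2/1/1, 1/2/0/0, 1/2/0/1, 1/2/1/1}
[TSO] allowed = {0/0/0/0, 0/0/0/1, 0/0/1/1, 0/2/0/0, 0/2/0/1, 0/2/1/1, 1/2/0/0, 1/2/0/1, 1/2/1/1}
[PSO] allowed = {0/0/0/0, 0/0/0/1, 0/0/1/1, 0/2/0/0, 0/2/0/1, 0/2/1/1, 1/0/0/0, 1/0/0/1, 1/0/1/1, 1/2/0/0, 1/2/0/1, 1/2/1/1}
target 1/0/0/0 ∈ {PSO}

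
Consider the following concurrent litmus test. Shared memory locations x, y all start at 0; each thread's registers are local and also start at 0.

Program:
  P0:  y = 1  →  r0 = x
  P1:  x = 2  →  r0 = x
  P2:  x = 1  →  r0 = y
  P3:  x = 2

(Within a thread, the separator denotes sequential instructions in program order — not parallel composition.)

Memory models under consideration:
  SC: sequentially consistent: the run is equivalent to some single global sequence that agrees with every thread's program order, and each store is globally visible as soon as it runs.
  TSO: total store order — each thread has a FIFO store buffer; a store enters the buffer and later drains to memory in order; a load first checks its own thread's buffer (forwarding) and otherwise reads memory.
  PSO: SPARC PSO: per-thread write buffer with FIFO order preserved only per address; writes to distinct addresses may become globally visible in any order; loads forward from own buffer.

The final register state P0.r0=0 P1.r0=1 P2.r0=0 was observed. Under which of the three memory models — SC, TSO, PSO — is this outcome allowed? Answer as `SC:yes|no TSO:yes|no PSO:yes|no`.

SC:no TSO:yes PSO:yes

outcome vector order: (P0.r0,P1.r0,P2.r0)
under SC → 011, 021, 110, 111, 120, 121, 210, 211, 220, 221
under TSO → 010, 011, 020, 021, 110, 111, 120, 121, 210, 211, 220, 221
under PSO → 010, 011, 020, 021, 110, 111, 120, 121, 210, 211, 220, 221
target 010 ∈ {TSO,PSO}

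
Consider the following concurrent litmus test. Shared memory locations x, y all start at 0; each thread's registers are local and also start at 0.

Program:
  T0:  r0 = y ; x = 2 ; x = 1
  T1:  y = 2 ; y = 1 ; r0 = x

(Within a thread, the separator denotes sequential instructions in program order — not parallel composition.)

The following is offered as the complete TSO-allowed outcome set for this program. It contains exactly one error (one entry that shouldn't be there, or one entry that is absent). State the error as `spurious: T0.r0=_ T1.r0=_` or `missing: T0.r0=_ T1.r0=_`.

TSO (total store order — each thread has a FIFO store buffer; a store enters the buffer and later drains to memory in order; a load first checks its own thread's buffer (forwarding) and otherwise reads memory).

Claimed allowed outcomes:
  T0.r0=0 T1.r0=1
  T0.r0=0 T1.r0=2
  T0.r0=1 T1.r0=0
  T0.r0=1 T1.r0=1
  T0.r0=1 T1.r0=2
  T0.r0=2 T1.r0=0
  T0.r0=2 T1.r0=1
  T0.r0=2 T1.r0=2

outcome vector order: (T0.r0,T1.r0)
TSO: 9 outcomes — {(0,0) (0,1) (0,2) (1,0) (1,1) (1,2) (2,0) (2,1) (2,2)}
TSO∖claimed = {(0,0)}

missing: T0.r0=0 T1.r0=0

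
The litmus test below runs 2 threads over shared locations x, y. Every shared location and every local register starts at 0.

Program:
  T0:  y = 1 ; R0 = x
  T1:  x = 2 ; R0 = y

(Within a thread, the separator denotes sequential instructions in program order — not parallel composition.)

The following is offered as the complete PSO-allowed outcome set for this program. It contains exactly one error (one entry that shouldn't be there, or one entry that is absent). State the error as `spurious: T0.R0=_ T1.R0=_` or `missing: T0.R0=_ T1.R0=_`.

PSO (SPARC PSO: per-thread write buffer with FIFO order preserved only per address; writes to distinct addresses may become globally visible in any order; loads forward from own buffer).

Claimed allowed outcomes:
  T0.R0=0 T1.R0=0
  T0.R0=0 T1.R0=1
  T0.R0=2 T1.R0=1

outcome vector order: (T0.R0,T1.R0)
under PSO → 00; 01; 20; 21
PSO∖claimed = {20}

missing: T0.R0=2 T1.R0=0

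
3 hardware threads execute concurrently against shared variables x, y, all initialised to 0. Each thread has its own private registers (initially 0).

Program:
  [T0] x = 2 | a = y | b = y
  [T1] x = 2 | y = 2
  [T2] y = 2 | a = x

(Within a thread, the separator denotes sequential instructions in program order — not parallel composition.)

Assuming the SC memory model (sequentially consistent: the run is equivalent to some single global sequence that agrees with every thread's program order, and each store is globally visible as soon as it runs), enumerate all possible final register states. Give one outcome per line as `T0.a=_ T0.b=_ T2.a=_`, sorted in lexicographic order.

outcome vector order: (T0.a,T0.b,T2.a)
|SC outcomes| = 4

T0.a=0 T0.b=0 T2.a=2
T0.a=0 T0.b=2 T2.a=2
T0.a=2 T0.b=2 T2.a=0
T0.a=2 T0.b=2 T2.a=2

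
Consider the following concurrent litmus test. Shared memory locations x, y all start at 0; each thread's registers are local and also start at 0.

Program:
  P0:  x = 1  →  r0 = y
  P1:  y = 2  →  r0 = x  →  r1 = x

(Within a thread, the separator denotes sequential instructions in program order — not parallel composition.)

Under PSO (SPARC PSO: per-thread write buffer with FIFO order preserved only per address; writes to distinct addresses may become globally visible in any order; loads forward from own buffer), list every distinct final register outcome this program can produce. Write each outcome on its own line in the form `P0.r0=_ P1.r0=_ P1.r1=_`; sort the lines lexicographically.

P0.r0=0 P1.r0=0 P1.r1=0
P0.r0=0 P1.r0=0 P1.r1=1
P0.r0=0 P1.r0=1 P1.r1=1
P0.r0=2 P1.r0=0 P1.r1=0
P0.r0=2 P1.r0=0 P1.r1=1
P0.r0=2 P1.r0=1 P1.r1=1

outcome vector order: (P0.r0,P1.r0,P1.r1)
|PSO outcomes| = 6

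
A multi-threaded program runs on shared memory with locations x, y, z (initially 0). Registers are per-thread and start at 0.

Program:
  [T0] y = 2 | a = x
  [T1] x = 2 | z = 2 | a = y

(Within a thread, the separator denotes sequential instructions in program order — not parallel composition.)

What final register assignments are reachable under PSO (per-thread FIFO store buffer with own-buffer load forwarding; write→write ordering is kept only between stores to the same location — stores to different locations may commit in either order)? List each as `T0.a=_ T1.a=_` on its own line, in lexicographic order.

T0.a=0 T1.a=0
T0.a=0 T1.a=2
T0.a=2 T1.a=0
T0.a=2 T1.a=2

outcome vector order: (T0.a,T1.a)
|PSO outcomes| = 4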